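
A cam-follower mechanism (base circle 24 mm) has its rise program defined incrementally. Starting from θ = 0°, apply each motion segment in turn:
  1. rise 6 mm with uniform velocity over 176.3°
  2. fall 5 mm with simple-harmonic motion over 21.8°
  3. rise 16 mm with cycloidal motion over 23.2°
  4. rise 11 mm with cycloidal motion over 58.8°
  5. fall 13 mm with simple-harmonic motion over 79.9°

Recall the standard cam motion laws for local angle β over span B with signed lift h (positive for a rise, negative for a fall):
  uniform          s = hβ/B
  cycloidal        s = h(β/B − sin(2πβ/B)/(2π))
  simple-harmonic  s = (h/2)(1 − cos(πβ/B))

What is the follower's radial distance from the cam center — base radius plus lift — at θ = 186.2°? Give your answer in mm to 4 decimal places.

seg 1 [0°–176.3°] uniform, h=6: full span → s += 6 → s = 6.0000
seg 2 [176.3°–198.1°] simple-harmonic, h=-5: θ=186.2° here. β=9.9, B=21.8. -5/2·(1 − cos(π·0.4541)) = -2.1410 → s = 3.8590
radial distance = base radius + s = 24 + 3.8590 = 27.8590

27.8590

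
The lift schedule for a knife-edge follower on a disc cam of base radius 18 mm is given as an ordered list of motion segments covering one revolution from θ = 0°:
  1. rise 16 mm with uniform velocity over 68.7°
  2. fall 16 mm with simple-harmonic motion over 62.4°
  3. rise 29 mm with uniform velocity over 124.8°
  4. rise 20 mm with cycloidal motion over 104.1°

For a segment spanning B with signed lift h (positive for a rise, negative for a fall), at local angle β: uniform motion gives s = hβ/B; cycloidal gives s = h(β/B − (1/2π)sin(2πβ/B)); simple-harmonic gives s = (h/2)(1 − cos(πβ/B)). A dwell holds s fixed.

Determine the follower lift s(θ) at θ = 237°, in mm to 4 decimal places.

seg 1 [0°–68.7°] uniform, h=16: full span → s += 16 → s = 16.0000
seg 2 [68.7°–131.1°] simple-harmonic, h=-16: full span → s += -16 → s = 0.0000
seg 3 [131.1°–255.9°] uniform, h=29: θ=237° here. β=105.9, B=124.8. 29·105.9/124.8 = 24.6082 → s = 24.6082

24.6082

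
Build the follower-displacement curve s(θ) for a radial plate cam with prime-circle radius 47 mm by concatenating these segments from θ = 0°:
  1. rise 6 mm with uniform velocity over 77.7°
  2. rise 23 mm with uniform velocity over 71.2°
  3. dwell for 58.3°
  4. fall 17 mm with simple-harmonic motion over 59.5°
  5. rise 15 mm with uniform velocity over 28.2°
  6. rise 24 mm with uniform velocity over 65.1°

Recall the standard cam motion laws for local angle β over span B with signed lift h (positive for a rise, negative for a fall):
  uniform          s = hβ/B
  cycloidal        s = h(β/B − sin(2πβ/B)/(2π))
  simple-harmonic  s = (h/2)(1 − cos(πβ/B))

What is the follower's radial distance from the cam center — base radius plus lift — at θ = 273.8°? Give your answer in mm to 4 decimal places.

seg 1 [0°–77.7°] uniform, h=6: full span → s += 6 → s = 6.0000
seg 2 [77.7°–148.9°] uniform, h=23: full span → s += 23 → s = 29.0000
seg 3 [148.9°–207.2°] dwell: s stays 29.0000
seg 4 [207.2°–266.7°] simple-harmonic, h=-17: full span → s += -17 → s = 12.0000
seg 5 [266.7°–294.9°] uniform, h=15: θ=273.8° here. β=7.1, B=28.2. 15·7.1/28.2 = 3.7766 → s = 15.7766
radial distance = base radius + s = 47 + 15.7766 = 62.7766

62.7766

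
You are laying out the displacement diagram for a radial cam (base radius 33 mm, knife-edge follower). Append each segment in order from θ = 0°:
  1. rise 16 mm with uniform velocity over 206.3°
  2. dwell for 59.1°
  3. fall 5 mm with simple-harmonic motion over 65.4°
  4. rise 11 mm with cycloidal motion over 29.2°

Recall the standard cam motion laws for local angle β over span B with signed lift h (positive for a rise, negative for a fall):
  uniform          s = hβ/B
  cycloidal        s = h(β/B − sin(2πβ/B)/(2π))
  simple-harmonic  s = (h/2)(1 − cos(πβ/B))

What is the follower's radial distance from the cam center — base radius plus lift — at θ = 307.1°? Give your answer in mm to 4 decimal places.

seg 1 [0°–206.3°] uniform, h=16: full span → s += 16 → s = 16.0000
seg 2 [206.3°–265.4°] dwell: s stays 16.0000
seg 3 [265.4°–330.8°] simple-harmonic, h=-5: θ=307.1° here. β=41.7, B=65.4. -5/2·(1 − cos(π·0.6376)) = -3.5475 → s = 12.4525
radial distance = base radius + s = 33 + 12.4525 = 45.4525

45.4525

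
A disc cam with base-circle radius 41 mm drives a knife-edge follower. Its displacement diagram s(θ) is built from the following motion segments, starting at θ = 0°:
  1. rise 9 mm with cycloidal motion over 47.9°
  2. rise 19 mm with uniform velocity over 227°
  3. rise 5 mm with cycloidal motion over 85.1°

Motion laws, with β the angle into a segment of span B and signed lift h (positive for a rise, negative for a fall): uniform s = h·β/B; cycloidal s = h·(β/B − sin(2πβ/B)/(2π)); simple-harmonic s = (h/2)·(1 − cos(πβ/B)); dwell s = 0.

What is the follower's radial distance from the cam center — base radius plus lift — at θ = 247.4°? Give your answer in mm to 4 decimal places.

seg 1 [0°–47.9°] cycloidal, h=9: full span → s += 9 → s = 9.0000
seg 2 [47.9°–274.9°] uniform, h=19: θ=247.4° here. β=199.5, B=227. 19·199.5/227 = 16.6982 → s = 25.6982
radial distance = base radius + s = 41 + 25.6982 = 66.6982

66.6982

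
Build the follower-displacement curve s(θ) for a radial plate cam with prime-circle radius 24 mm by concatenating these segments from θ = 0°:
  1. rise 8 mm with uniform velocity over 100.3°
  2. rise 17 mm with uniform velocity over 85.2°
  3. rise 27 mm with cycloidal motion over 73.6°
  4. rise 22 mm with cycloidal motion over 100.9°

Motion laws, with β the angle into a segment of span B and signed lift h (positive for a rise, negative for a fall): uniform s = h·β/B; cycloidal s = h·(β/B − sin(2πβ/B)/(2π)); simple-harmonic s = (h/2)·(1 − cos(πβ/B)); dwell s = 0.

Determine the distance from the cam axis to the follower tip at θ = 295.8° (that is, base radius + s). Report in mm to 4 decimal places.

seg 1 [0°–100.3°] uniform, h=8: full span → s += 8 → s = 8.0000
seg 2 [100.3°–185.5°] uniform, h=17: full span → s += 17 → s = 25.0000
seg 3 [185.5°–259.1°] cycloidal, h=27: full span → s += 27 → s = 52.0000
seg 4 [259.1°–360°] cycloidal, h=22: θ=295.8° here. β=36.7, B=100.9. 22·(0.3637 − sin(2π·0.3637)/(2π)) = 5.3571 → s = 57.3571
radial distance = base radius + s = 24 + 57.3571 = 81.3571

81.3571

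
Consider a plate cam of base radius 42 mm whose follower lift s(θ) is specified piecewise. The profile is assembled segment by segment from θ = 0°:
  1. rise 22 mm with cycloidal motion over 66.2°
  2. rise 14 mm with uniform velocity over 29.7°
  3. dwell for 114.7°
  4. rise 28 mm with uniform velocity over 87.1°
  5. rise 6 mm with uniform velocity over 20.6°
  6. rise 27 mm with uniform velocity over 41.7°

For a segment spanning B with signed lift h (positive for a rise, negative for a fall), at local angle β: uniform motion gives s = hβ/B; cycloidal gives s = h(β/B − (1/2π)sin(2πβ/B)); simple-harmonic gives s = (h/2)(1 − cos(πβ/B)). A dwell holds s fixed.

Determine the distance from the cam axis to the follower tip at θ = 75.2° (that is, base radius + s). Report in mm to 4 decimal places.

seg 1 [0°–66.2°] cycloidal, h=22: full span → s += 22 → s = 22.0000
seg 2 [66.2°–95.9°] uniform, h=14: θ=75.2° here. β=9, B=29.7. 14·9/29.7 = 4.2424 → s = 26.2424
radial distance = base radius + s = 42 + 26.2424 = 68.2424

68.2424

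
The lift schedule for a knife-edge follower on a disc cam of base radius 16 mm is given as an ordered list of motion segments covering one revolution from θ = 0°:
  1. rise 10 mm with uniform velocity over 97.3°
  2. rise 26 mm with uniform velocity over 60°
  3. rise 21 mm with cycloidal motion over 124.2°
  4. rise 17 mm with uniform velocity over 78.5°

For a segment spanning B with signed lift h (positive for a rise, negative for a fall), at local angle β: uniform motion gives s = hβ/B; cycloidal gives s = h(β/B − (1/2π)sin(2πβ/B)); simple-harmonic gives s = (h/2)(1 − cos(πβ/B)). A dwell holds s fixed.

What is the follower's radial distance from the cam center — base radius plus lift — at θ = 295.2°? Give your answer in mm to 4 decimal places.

seg 1 [0°–97.3°] uniform, h=10: full span → s += 10 → s = 10.0000
seg 2 [97.3°–157.3°] uniform, h=26: full span → s += 26 → s = 36.0000
seg 3 [157.3°–281.5°] cycloidal, h=21: full span → s += 21 → s = 57.0000
seg 4 [281.5°–360°] uniform, h=17: θ=295.2° here. β=13.7, B=78.5. 17·13.7/78.5 = 2.9669 → s = 59.9669
radial distance = base radius + s = 16 + 59.9669 = 75.9669

75.9669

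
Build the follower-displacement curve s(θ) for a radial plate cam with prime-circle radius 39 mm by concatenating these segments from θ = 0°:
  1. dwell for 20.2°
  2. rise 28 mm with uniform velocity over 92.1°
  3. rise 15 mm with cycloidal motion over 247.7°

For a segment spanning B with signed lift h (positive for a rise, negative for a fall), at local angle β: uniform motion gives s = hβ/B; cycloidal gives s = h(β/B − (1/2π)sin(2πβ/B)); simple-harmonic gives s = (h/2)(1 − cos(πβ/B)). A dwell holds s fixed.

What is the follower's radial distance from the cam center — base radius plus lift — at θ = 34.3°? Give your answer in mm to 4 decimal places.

seg 1 [0°–20.2°] dwell: s stays 0.0000
seg 2 [20.2°–112.3°] uniform, h=28: θ=34.3° here. β=14.1, B=92.1. 28·14.1/92.1 = 4.2866 → s = 4.2866
radial distance = base radius + s = 39 + 4.2866 = 43.2866

43.2866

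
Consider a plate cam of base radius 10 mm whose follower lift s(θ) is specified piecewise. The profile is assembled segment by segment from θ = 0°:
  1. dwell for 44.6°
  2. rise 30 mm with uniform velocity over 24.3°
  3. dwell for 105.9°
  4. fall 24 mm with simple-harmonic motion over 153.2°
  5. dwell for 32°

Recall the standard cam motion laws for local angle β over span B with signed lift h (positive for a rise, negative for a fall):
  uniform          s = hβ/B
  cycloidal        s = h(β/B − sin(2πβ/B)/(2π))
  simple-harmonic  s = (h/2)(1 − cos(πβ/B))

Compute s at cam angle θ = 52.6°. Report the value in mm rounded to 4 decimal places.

seg 1 [0°–44.6°] dwell: s stays 0.0000
seg 2 [44.6°–68.9°] uniform, h=30: θ=52.6° here. β=8, B=24.3. 30·8/24.3 = 9.8765 → s = 9.8765

9.8765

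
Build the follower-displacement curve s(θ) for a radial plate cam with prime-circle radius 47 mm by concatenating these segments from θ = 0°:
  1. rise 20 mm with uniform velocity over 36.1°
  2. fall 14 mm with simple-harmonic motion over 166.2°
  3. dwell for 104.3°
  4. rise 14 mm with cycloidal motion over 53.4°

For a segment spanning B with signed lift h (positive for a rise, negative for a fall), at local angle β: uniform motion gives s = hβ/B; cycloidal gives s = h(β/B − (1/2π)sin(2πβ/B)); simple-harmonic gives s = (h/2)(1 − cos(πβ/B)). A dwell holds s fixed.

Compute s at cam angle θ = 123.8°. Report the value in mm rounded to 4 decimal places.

seg 1 [0°–36.1°] uniform, h=20: full span → s += 20 → s = 20.0000
seg 2 [36.1°–202.3°] simple-harmonic, h=-14: θ=123.8° here. β=87.7, B=166.2. -14/2·(1 − cos(π·0.5277)) = -7.6079 → s = 12.3921

12.3921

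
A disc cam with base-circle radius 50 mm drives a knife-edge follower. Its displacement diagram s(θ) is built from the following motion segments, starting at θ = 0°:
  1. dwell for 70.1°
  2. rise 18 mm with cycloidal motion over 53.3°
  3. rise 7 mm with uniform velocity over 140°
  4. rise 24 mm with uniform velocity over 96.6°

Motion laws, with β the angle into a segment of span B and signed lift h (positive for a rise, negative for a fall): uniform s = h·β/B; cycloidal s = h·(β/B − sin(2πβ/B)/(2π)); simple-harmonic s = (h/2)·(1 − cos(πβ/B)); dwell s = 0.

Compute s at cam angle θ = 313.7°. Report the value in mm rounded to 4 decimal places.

seg 1 [0°–70.1°] dwell: s stays 0.0000
seg 2 [70.1°–123.4°] cycloidal, h=18: full span → s += 18 → s = 18.0000
seg 3 [123.4°–263.4°] uniform, h=7: full span → s += 7 → s = 25.0000
seg 4 [263.4°–360°] uniform, h=24: θ=313.7° here. β=50.3, B=96.6. 24·50.3/96.6 = 12.4969 → s = 37.4969

37.4969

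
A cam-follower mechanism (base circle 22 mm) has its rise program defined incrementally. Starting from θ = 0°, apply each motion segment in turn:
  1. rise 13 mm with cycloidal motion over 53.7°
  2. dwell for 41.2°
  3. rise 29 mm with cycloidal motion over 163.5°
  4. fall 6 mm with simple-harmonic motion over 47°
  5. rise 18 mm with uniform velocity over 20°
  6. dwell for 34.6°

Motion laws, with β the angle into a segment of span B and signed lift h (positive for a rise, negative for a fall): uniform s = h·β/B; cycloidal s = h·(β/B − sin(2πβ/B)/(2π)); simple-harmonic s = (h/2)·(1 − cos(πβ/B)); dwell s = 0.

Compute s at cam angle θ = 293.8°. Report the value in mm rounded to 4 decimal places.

seg 1 [0°–53.7°] cycloidal, h=13: full span → s += 13 → s = 13.0000
seg 2 [53.7°–94.9°] dwell: s stays 13.0000
seg 3 [94.9°–258.4°] cycloidal, h=29: full span → s += 29 → s = 42.0000
seg 4 [258.4°–305.4°] simple-harmonic, h=-6: θ=293.8° here. β=35.4, B=47. -6/2·(1 − cos(π·0.7532)) = -5.1425 → s = 36.8575

36.8575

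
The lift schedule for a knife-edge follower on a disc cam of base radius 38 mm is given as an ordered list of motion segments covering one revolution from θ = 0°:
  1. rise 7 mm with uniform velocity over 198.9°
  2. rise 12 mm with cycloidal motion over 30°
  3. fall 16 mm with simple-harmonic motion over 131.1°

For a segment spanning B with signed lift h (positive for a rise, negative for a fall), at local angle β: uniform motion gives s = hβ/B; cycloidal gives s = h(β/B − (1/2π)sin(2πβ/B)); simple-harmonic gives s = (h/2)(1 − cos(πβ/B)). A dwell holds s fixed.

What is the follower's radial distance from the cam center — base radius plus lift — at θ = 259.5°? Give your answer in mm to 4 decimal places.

seg 1 [0°–198.9°] uniform, h=7: full span → s += 7 → s = 7.0000
seg 2 [198.9°–228.9°] cycloidal, h=12: full span → s += 12 → s = 19.0000
seg 3 [228.9°–360°] simple-harmonic, h=-16: θ=259.5° here. β=30.6, B=131.1. -16/2·(1 − cos(π·0.2334)) = -2.0561 → s = 16.9439
radial distance = base radius + s = 38 + 16.9439 = 54.9439

54.9439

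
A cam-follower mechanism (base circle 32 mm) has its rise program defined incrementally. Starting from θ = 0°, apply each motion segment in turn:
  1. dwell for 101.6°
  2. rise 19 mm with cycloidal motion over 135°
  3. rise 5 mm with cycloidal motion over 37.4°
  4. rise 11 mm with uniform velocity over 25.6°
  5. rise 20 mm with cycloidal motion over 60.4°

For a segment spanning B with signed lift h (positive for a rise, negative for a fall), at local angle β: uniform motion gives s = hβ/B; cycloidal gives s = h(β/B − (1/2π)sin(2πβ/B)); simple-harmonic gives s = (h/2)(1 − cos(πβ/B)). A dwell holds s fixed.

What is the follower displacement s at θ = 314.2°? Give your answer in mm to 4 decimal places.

seg 1 [0°–101.6°] dwell: s stays 0.0000
seg 2 [101.6°–236.6°] cycloidal, h=19: full span → s += 19 → s = 19.0000
seg 3 [236.6°–274°] cycloidal, h=5: full span → s += 5 → s = 24.0000
seg 4 [274°–299.6°] uniform, h=11: full span → s += 11 → s = 35.0000
seg 5 [299.6°–360°] cycloidal, h=20: θ=314.2° here. β=14.6, B=60.4. 20·(0.2417 − sin(2π·0.2417)/(2π)) = 1.6556 → s = 36.6556

36.6556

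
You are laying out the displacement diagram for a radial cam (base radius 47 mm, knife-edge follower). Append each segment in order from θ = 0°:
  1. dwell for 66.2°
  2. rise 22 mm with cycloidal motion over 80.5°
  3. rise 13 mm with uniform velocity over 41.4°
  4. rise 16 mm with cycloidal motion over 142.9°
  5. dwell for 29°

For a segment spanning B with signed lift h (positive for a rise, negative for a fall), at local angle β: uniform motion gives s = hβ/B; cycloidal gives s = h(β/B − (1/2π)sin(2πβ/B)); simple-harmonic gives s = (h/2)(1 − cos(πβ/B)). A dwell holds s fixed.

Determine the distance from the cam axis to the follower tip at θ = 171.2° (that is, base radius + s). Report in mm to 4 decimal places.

seg 1 [0°–66.2°] dwell: s stays 0.0000
seg 2 [66.2°–146.7°] cycloidal, h=22: full span → s += 22 → s = 22.0000
seg 3 [146.7°–188.1°] uniform, h=13: θ=171.2° here. β=24.5, B=41.4. 13·24.5/41.4 = 7.6932 → s = 29.6932
radial distance = base radius + s = 47 + 29.6932 = 76.6932

76.6932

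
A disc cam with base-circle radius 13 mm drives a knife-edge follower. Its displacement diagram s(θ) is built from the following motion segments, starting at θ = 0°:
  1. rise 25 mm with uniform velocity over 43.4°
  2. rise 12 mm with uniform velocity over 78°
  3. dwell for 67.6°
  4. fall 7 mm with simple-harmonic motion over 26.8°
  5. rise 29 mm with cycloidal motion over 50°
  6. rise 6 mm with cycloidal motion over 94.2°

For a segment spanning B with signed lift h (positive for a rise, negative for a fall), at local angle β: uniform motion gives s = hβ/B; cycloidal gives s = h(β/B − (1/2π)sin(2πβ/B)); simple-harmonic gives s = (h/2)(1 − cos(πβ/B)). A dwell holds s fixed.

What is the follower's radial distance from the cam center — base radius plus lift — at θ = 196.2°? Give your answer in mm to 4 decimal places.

seg 1 [0°–43.4°] uniform, h=25: full span → s += 25 → s = 25.0000
seg 2 [43.4°–121.4°] uniform, h=12: full span → s += 12 → s = 37.0000
seg 3 [121.4°–189°] dwell: s stays 37.0000
seg 4 [189°–215.8°] simple-harmonic, h=-7: θ=196.2° here. β=7.2, B=26.8. -7/2·(1 − cos(π·0.2687)) = -1.1743 → s = 35.8257
radial distance = base radius + s = 13 + 35.8257 = 48.8257

48.8257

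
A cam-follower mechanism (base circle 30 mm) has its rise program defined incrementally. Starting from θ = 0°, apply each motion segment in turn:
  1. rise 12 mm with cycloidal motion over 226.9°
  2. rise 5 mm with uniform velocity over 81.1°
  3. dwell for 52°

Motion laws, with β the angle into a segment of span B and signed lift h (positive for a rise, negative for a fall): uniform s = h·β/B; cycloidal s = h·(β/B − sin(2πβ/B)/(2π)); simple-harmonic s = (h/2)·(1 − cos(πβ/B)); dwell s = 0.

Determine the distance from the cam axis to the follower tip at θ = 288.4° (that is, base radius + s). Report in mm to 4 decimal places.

seg 1 [0°–226.9°] cycloidal, h=12: full span → s += 12 → s = 12.0000
seg 2 [226.9°–308°] uniform, h=5: θ=288.4° here. β=61.5, B=81.1. 5·61.5/81.1 = 3.7916 → s = 15.7916
radial distance = base radius + s = 30 + 15.7916 = 45.7916

45.7916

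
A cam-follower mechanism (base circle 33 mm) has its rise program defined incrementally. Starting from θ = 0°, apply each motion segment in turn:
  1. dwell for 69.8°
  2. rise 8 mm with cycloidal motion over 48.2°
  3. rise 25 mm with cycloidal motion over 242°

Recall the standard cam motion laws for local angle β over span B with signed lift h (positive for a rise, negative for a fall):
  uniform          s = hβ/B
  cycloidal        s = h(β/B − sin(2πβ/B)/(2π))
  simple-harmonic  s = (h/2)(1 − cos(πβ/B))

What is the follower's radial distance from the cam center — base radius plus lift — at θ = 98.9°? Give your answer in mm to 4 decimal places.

seg 1 [0°–69.8°] dwell: s stays 0.0000
seg 2 [69.8°–118°] cycloidal, h=8: θ=98.9° here. β=29.1, B=48.2. 8·(0.6037 − sin(2π·0.6037)/(2π)) = 5.6022 → s = 5.6022
radial distance = base radius + s = 33 + 5.6022 = 38.6022

38.6022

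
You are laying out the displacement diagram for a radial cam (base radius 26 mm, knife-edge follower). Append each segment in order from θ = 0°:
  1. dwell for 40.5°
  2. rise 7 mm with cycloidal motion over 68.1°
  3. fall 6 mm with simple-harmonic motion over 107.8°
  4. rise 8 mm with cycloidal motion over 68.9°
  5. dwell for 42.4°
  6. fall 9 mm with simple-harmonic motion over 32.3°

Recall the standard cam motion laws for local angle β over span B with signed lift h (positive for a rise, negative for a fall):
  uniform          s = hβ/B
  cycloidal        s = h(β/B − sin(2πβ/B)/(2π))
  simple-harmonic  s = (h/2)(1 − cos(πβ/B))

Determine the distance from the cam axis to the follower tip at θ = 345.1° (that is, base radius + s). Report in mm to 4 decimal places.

seg 1 [0°–40.5°] dwell: s stays 0.0000
seg 2 [40.5°–108.6°] cycloidal, h=7: full span → s += 7 → s = 7.0000
seg 3 [108.6°–216.4°] simple-harmonic, h=-6: full span → s += -6 → s = 1.0000
seg 4 [216.4°–285.3°] cycloidal, h=8: full span → s += 8 → s = 9.0000
seg 5 [285.3°–327.7°] dwell: s stays 9.0000
seg 6 [327.7°–360°] simple-harmonic, h=-9: θ=345.1° here. β=17.4, B=32.3. -9/2·(1 − cos(π·0.5387)) = -5.0458 → s = 3.9542
radial distance = base radius + s = 26 + 3.9542 = 29.9542

29.9542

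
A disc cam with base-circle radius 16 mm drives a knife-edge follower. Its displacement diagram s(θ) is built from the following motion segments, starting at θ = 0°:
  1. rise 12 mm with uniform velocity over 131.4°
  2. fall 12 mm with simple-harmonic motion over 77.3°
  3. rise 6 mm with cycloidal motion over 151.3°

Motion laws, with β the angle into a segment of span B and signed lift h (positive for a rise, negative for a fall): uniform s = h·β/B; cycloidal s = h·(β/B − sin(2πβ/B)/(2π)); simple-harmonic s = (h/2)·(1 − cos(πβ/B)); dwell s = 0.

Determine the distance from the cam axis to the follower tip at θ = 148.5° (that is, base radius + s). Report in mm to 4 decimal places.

seg 1 [0°–131.4°] uniform, h=12: full span → s += 12 → s = 12.0000
seg 2 [131.4°–208.7°] simple-harmonic, h=-12: θ=148.5° here. β=17.1, B=77.3. -12/2·(1 − cos(π·0.2212)) = -1.3916 → s = 10.6084
radial distance = base radius + s = 16 + 10.6084 = 26.6084

26.6084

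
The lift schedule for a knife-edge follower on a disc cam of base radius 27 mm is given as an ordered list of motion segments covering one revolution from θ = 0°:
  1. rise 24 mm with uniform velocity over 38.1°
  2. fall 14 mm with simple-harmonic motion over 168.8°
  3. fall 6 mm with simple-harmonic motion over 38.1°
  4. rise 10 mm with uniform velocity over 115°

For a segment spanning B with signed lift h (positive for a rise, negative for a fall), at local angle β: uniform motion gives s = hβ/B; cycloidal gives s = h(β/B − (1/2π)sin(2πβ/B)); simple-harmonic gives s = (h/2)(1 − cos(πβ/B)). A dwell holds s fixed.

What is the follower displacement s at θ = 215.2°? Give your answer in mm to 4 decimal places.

seg 1 [0°–38.1°] uniform, h=24: full span → s += 24 → s = 24.0000
seg 2 [38.1°–206.9°] simple-harmonic, h=-14: full span → s += -14 → s = 10.0000
seg 3 [206.9°–245°] simple-harmonic, h=-6: θ=215.2° here. β=8.3, B=38.1. -6/2·(1 − cos(π·0.2178)) = -0.6756 → s = 9.3244

9.3244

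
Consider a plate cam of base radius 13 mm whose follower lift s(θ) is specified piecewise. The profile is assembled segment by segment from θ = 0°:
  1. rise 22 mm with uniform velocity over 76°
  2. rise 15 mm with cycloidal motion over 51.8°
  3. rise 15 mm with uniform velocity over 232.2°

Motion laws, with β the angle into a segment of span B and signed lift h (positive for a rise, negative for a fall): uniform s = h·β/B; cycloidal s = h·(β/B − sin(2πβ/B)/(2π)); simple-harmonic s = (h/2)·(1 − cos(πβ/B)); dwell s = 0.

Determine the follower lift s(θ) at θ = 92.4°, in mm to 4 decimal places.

seg 1 [0°–76°] uniform, h=22: full span → s += 22 → s = 22.0000
seg 2 [76°–127.8°] cycloidal, h=15: θ=92.4° here. β=16.4, B=51.8. 15·(0.3166 − sin(2π·0.3166)/(2π)) = 2.5677 → s = 24.5677

24.5677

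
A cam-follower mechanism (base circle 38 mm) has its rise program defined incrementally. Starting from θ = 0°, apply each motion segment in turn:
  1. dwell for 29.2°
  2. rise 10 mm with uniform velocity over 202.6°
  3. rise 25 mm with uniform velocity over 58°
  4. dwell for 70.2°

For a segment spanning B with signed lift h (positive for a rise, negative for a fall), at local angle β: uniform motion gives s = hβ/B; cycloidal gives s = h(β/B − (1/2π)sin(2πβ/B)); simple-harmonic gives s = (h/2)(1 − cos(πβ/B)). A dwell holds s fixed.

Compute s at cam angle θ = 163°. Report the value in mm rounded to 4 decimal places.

seg 1 [0°–29.2°] dwell: s stays 0.0000
seg 2 [29.2°–231.8°] uniform, h=10: θ=163° here. β=133.8, B=202.6. 10·133.8/202.6 = 6.6041 → s = 6.6041

6.6041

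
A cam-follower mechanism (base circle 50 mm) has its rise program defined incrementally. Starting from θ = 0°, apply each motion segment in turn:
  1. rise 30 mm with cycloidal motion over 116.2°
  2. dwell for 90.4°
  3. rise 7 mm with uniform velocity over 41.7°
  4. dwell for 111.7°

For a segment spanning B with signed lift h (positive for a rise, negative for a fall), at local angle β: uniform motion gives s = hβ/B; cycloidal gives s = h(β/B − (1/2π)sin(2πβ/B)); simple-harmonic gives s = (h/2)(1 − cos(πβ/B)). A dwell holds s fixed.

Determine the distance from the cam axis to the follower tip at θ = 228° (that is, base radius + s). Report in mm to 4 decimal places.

seg 1 [0°–116.2°] cycloidal, h=30: full span → s += 30 → s = 30.0000
seg 2 [116.2°–206.6°] dwell: s stays 30.0000
seg 3 [206.6°–248.3°] uniform, h=7: θ=228° here. β=21.4, B=41.7. 7·21.4/41.7 = 3.5923 → s = 33.5923
radial distance = base radius + s = 50 + 33.5923 = 83.5923

83.5923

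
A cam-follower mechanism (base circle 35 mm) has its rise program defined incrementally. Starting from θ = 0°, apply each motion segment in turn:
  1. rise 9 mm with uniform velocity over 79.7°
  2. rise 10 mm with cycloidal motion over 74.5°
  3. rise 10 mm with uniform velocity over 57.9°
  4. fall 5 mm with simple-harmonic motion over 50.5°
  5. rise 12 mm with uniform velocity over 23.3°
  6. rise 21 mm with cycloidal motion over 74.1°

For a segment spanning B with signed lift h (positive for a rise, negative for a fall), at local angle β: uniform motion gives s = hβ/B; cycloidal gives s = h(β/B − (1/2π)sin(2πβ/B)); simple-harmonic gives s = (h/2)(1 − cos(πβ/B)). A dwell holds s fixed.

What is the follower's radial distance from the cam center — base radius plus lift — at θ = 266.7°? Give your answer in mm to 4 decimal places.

seg 1 [0°–79.7°] uniform, h=9: full span → s += 9 → s = 9.0000
seg 2 [79.7°–154.2°] cycloidal, h=10: full span → s += 10 → s = 19.0000
seg 3 [154.2°–212.1°] uniform, h=10: full span → s += 10 → s = 29.0000
seg 4 [212.1°–262.6°] simple-harmonic, h=-5: full span → s += -5 → s = 24.0000
seg 5 [262.6°–285.9°] uniform, h=12: θ=266.7° here. β=4.1, B=23.3. 12·4.1/23.3 = 2.1116 → s = 26.1116
radial distance = base radius + s = 35 + 26.1116 = 61.1116

61.1116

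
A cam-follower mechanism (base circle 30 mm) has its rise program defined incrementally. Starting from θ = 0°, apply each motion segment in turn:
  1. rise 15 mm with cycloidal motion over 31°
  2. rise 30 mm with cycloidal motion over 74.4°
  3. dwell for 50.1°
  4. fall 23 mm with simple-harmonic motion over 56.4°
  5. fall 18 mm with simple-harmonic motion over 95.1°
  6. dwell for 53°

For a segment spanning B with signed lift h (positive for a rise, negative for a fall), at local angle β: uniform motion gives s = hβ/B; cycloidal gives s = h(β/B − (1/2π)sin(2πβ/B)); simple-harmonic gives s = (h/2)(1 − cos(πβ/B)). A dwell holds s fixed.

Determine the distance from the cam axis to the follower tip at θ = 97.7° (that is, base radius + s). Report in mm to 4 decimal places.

seg 1 [0°–31°] cycloidal, h=15: full span → s += 15 → s = 15.0000
seg 2 [31°–105.4°] cycloidal, h=30: θ=97.7° here. β=66.7, B=74.4. 30·(0.8965 − sin(2π·0.8965)/(2π)) = 29.7858 → s = 44.7858
radial distance = base radius + s = 30 + 44.7858 = 74.7858

74.7858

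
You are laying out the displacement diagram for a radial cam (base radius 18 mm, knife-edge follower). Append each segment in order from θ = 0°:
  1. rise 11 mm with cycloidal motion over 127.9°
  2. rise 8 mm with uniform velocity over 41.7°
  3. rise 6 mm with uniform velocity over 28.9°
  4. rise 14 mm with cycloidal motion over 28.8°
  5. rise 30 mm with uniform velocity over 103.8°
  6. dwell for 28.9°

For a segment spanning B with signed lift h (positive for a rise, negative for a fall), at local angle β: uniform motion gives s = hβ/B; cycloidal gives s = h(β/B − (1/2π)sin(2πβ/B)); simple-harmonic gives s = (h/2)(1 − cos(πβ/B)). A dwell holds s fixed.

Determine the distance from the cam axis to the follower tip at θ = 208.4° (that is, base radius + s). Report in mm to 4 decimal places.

seg 1 [0°–127.9°] cycloidal, h=11: full span → s += 11 → s = 11.0000
seg 2 [127.9°–169.6°] uniform, h=8: full span → s += 8 → s = 19.0000
seg 3 [169.6°–198.5°] uniform, h=6: full span → s += 6 → s = 25.0000
seg 4 [198.5°–227.3°] cycloidal, h=14: θ=208.4° here. β=9.9, B=28.8. 14·(0.3438 − sin(2π·0.3438)/(2π)) = 2.9598 → s = 27.9598
radial distance = base radius + s = 18 + 27.9598 = 45.9598

45.9598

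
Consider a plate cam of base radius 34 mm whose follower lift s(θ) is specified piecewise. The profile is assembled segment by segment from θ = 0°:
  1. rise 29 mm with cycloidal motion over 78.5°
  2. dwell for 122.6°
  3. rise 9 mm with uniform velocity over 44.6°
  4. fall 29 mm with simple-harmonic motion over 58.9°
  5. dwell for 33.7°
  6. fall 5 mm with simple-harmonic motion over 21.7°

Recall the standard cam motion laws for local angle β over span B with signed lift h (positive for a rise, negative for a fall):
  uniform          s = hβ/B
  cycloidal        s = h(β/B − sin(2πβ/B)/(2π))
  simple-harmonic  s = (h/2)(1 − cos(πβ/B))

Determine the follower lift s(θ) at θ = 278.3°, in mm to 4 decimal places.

seg 1 [0°–78.5°] cycloidal, h=29: full span → s += 29 → s = 29.0000
seg 2 [78.5°–201.1°] dwell: s stays 29.0000
seg 3 [201.1°–245.7°] uniform, h=9: full span → s += 9 → s = 38.0000
seg 4 [245.7°–304.6°] simple-harmonic, h=-29: θ=278.3° here. β=32.6, B=58.9. -29/2·(1 − cos(π·0.5535)) = -16.9248 → s = 21.0752

21.0752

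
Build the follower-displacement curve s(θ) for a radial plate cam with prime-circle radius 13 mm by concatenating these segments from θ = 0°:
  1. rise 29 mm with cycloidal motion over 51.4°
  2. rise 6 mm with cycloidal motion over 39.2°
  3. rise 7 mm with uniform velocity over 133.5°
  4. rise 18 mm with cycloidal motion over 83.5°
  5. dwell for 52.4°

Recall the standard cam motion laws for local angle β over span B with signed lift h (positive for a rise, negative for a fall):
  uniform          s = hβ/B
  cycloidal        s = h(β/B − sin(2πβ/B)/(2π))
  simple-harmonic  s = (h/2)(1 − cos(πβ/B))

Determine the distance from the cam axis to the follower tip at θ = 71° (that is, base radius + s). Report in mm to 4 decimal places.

seg 1 [0°–51.4°] cycloidal, h=29: full span → s += 29 → s = 29.0000
seg 2 [51.4°–90.6°] cycloidal, h=6: θ=71° here. β=19.6, B=39.2. 6·(0.5000 − sin(2π·0.5000)/(2π)) = 3.0000 → s = 32.0000
radial distance = base radius + s = 13 + 32.0000 = 45.0000

45.0000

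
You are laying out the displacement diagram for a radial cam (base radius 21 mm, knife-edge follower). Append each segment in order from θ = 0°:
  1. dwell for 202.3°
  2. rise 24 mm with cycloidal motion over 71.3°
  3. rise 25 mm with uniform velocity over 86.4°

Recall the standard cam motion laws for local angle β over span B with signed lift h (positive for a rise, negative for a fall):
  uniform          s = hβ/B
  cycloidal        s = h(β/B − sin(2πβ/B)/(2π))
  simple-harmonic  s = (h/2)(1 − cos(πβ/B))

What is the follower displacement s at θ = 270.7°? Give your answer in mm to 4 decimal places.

seg 1 [0°–202.3°] dwell: s stays 0.0000
seg 2 [202.3°–273.6°] cycloidal, h=24: θ=270.7° here. β=68.4, B=71.3. 24·(0.9593 − sin(2π·0.9593)/(2π)) = 23.9894 → s = 23.9894

23.9894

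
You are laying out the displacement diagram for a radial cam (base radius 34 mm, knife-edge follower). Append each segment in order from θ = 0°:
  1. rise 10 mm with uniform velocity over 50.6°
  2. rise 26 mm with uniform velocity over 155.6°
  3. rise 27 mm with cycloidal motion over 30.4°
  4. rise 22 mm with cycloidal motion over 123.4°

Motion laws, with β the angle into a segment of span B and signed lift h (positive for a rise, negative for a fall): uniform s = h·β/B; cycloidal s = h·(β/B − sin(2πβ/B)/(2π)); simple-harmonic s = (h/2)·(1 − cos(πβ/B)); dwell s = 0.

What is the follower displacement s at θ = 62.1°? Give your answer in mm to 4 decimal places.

seg 1 [0°–50.6°] uniform, h=10: full span → s += 10 → s = 10.0000
seg 2 [50.6°–206.2°] uniform, h=26: θ=62.1° here. β=11.5, B=155.6. 26·11.5/155.6 = 1.9216 → s = 11.9216

11.9216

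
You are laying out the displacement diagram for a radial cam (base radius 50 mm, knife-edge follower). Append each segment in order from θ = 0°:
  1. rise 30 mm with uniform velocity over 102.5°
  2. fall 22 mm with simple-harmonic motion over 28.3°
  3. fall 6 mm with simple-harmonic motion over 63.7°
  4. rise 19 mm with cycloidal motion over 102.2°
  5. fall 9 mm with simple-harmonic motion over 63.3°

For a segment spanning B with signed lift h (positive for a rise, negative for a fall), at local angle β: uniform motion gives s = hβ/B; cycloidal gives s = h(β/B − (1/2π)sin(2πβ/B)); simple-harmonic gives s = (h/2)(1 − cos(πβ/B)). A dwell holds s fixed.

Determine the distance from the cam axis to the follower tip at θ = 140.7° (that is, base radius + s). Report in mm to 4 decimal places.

seg 1 [0°–102.5°] uniform, h=30: full span → s += 30 → s = 30.0000
seg 2 [102.5°–130.8°] simple-harmonic, h=-22: full span → s += -22 → s = 8.0000
seg 3 [130.8°–194.5°] simple-harmonic, h=-6: θ=140.7° here. β=9.9, B=63.7. -6/2·(1 − cos(π·0.1554)) = -0.3505 → s = 7.6495
radial distance = base radius + s = 50 + 7.6495 = 57.6495

57.6495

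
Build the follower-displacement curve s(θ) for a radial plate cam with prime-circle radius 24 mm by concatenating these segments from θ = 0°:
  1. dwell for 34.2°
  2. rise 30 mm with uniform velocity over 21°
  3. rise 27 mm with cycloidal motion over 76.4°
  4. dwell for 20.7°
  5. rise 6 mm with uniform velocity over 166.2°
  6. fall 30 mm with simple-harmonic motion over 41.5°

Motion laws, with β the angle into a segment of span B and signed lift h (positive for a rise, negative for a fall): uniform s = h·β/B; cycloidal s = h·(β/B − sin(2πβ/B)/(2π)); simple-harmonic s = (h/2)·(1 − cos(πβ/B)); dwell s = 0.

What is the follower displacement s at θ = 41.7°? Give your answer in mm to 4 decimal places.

seg 1 [0°–34.2°] dwell: s stays 0.0000
seg 2 [34.2°–55.2°] uniform, h=30: θ=41.7° here. β=7.5, B=21. 30·7.5/21 = 10.7143 → s = 10.7143

10.7143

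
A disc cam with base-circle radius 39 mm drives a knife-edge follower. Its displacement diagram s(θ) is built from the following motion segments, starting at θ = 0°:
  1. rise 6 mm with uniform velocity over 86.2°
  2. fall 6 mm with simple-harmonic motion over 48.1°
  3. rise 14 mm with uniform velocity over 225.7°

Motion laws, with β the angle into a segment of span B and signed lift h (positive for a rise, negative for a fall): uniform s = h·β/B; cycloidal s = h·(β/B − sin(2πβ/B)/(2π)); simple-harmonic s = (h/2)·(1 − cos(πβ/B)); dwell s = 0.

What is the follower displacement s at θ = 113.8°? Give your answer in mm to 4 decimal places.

seg 1 [0°–86.2°] uniform, h=6: full span → s += 6 → s = 6.0000
seg 2 [86.2°–134.3°] simple-harmonic, h=-6: θ=113.8° here. β=27.6, B=48.1. -6/2·(1 − cos(π·0.5738)) = -3.6894 → s = 2.3106

2.3106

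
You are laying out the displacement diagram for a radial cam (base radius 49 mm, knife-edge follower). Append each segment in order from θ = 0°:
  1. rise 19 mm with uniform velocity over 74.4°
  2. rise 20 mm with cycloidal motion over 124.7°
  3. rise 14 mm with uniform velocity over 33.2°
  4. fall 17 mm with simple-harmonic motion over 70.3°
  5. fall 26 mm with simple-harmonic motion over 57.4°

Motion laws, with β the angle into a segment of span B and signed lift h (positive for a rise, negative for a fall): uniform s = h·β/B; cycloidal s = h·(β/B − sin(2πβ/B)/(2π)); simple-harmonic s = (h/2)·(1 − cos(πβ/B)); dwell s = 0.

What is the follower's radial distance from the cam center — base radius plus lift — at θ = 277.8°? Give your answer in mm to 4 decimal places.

seg 1 [0°–74.4°] uniform, h=19: full span → s += 19 → s = 19.0000
seg 2 [74.4°–199.1°] cycloidal, h=20: full span → s += 20 → s = 39.0000
seg 3 [199.1°–232.3°] uniform, h=14: full span → s += 14 → s = 53.0000
seg 4 [232.3°–302.6°] simple-harmonic, h=-17: θ=277.8° here. β=45.5, B=70.3. -17/2·(1 − cos(π·0.6472)) = -12.2928 → s = 40.7072
radial distance = base radius + s = 49 + 40.7072 = 89.7072

89.7072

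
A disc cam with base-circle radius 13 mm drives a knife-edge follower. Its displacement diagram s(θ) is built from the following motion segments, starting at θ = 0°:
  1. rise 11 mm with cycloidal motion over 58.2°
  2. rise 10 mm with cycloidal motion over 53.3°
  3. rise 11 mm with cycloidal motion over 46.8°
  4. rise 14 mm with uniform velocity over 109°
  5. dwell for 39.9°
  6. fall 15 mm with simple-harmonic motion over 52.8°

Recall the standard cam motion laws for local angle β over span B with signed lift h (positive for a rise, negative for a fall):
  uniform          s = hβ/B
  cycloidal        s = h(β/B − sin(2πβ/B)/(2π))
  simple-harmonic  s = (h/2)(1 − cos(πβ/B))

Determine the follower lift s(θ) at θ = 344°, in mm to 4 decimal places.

seg 1 [0°–58.2°] cycloidal, h=11: full span → s += 11 → s = 11.0000
seg 2 [58.2°–111.5°] cycloidal, h=10: full span → s += 10 → s = 21.0000
seg 3 [111.5°–158.3°] cycloidal, h=11: full span → s += 11 → s = 32.0000
seg 4 [158.3°–267.3°] uniform, h=14: full span → s += 14 → s = 46.0000
seg 5 [267.3°–307.2°] dwell: s stays 46.0000
seg 6 [307.2°–360°] simple-harmonic, h=-15: θ=344° here. β=36.8, B=52.8. -15/2·(1 − cos(π·0.6970)) = -11.8504 → s = 34.1496

34.1496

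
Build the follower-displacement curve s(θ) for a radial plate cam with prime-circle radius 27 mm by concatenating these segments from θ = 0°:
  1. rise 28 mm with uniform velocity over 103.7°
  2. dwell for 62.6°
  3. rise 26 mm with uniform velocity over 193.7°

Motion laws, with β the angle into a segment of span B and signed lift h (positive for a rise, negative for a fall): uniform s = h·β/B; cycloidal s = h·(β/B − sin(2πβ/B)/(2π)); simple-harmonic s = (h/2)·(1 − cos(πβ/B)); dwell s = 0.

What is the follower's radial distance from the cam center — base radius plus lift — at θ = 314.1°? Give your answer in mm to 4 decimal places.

seg 1 [0°–103.7°] uniform, h=28: full span → s += 28 → s = 28.0000
seg 2 [103.7°–166.3°] dwell: s stays 28.0000
seg 3 [166.3°–360°] uniform, h=26: θ=314.1° here. β=147.8, B=193.7. 26·147.8/193.7 = 19.8389 → s = 47.8389
radial distance = base radius + s = 27 + 47.8389 = 74.8389

74.8389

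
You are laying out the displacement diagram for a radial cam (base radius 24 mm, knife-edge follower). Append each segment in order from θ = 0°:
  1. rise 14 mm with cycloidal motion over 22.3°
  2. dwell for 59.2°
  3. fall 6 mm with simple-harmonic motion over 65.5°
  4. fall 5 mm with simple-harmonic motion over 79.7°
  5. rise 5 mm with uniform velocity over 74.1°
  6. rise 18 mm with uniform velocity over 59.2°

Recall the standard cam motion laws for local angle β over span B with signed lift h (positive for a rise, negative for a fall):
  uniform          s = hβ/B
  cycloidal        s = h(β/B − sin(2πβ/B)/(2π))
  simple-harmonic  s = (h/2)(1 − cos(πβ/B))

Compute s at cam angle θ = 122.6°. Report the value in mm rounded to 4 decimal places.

seg 1 [0°–22.3°] cycloidal, h=14: full span → s += 14 → s = 14.0000
seg 2 [22.3°–81.5°] dwell: s stays 14.0000
seg 3 [81.5°–147°] simple-harmonic, h=-6: θ=122.6° here. β=41.1, B=65.5. -6/2·(1 − cos(π·0.6275)) = -4.1696 → s = 9.8304

9.8304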